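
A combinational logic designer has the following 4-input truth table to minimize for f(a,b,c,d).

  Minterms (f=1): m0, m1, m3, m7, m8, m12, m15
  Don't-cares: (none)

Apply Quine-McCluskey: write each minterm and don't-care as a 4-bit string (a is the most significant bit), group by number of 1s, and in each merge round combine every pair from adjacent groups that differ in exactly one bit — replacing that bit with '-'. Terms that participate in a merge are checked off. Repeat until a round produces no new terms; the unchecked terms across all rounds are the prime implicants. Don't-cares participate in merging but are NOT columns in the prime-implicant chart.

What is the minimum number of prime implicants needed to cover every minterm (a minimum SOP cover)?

Round 0: 0000✓ 0001✓ 0011✓ 0111✓ 1000✓ 1100✓ 1111✓
Round 1: -000 -111 0-11 00-1 000- 1-00
PIs = {-000, -111, 0-11, 00-1, 000-, 1-00}
Coverage chart:
  m0: -000,000-
  m1: 00-1,000-
  m3: 0-11,00-1
  m7: -111,0-11
  m8: -000,1-00
  m12: 1-00 ←essential
  m15: -111 ←essential
Essential: -111, 1-00
Petrick residual → -000, 00-1
Min cover (4 terms): b'c'd' + bcd + a'b'd + ac'd'

4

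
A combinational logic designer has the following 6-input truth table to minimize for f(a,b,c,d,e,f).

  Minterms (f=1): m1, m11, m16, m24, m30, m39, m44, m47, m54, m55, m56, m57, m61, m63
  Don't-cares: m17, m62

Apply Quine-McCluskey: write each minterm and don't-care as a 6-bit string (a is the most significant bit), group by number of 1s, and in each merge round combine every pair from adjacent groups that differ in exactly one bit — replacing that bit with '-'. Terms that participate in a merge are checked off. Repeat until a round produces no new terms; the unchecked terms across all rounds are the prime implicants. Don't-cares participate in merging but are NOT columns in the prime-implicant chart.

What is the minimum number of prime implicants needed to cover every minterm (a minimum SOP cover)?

Round 0: 000001✓ 001011 010000✓ 010001✓ 011000✓ 011110✓ 100111✓ 101100 101111✓ 110110✓ 110111✓ 111000✓ 111001✓ 111101✓ 111110✓ 111111✓
Round 1: -11000 -11110 0-0001 01-000 01000- 1-0111✓ 1-1111✓ 10-111✓ 11-110✓ 11-111✓ 11011-✓ 111-01 11100- 1111-1 11111-✓
Round 2: 1--111 11-11-
PIs = {-11000, -11110, 0-0001, 001011, 01-000, 01000-, 1--111, 101100, 11-11-, 111-01, 11100-, 1111-1}
Coverage chart:
  m1: 0-0001 ←essential
  m11: 001011 ←essential
  m16: 01-000,01000-
  m24: -11000,01-000
  m30: -11110 ←essential
  m39: 1--111 ←essential
  m44: 101100 ←essential
  m47: 1--111 ←essential
  m54: 11-11- ←essential
  m55: 1--111,11-11-
  m56: -11000,11100-
  m57: 111-01,11100-
  m61: 111-01,1111-1
  m63: 1--111,11-11-,1111-1
Essential: -11110, 0-0001, 001011, 1--111, 101100, 11-11-
Petrick residual → -11000, 01-000, 111-01
Min cover (9 terms): bcd'e'f' + bcdef' + a'c'd'e'f + a'b'cd'ef + a'bd'e'f' + adef + ab'cde'f' + abde + abce'f

9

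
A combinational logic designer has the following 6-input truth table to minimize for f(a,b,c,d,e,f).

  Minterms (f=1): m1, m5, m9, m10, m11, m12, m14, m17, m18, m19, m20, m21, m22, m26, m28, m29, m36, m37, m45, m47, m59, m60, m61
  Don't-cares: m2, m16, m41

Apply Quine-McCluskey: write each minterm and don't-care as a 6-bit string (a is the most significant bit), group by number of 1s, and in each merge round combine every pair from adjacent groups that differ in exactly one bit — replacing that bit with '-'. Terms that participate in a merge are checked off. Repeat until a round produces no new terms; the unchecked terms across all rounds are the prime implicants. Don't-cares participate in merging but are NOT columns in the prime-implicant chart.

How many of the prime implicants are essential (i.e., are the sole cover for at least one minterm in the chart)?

7

size-2^0 implicants → 000001(✓)  000010(✓)  000101(✓)  001001(✓)  001010(✓)  001011(✓)  001100(✓)  001110(✓)  010000(✓)  010001(✓)  010010(✓)  010011(✓)  010100(✓)  010101(✓)  010110(✓)  011010(✓)  011100(✓)  011101(✓)  100100(✓)  100101(✓)  101001(✓)  101101(✓)  101111(✓)  111011  111100(✓)  111101(✓)
size-2^1 implicants → -00101  -01001  -11100(✓)  -11101(✓)  0-0001(✓)  0-0010(✓)  0-0101(✓)  0-1010(✓)  0-1100  00-001  00-010(✓)  000-01(✓)  001-10  0010-1  00101-  0011-0  01-010(✓)  01-100(✓)  01-101(✓)  010-00(✓)  010-01(✓)  010-10(✓)  0100-0(✓)  0100-1(✓)  01000-(✓)  01001-(✓)  0101-0(✓)  01010-(✓)  01110-(✓)  1-1101  10-101  10010-  101-01  1011-1  11110-(✓)
size-2^2 implicants → -1110-  0--010  0-0-01  01-10-  010--0  010-0-  0100--
Unchecked terms (primes): -00101, -01001, -1110-, 0--010, 0-0-01, 0-1100, 00-001, 001-10, 0010-1, 00101-, 0011-0, 01-10-, 010--0, 010-0-, 0100--, 1-1101, 10-101, 10010-, 101-01, 1011-1, 111011
Minterm coverage:
  m1 ⊆ 0-0-01,00-001
  m5 ⊆ -00101,0-0-01
  m9 ⊆ -01001,00-001,0010-1
  m10 ⊆ 0--010,001-10,00101-
  m11 ⊆ 0010-1,00101-
  m12 ⊆ 0-1100,0011-0
  m14 ⊆ 001-10,0011-0
  m17 ⊆ 0-0-01,010-0-,0100--
  m18 ⊆ 0--010,010--0,0100--
  m19 ⊆ 0100-- [E]
  m20 ⊆ 01-10-,010--0,010-0-
  m21 ⊆ 0-0-01,01-10-,010-0-
  m22 ⊆ 010--0 [E]
  m26 ⊆ 0--010 [E]
  m28 ⊆ -1110-,0-1100,01-10-
  m29 ⊆ -1110-,01-10-
  m36 ⊆ 10010- [E]
  m37 ⊆ -00101,10-101,10010-
  m45 ⊆ 1-1101,10-101,101-01,1011-1
  m47 ⊆ 1011-1 [E]
  m59 ⊆ 111011 [E]
  m60 ⊆ -1110- [E]
  m61 ⊆ -1110-,1-1101
E = {-1110-, 0--010, 010--0, 0100--, 10010-, 1011-1, 111011}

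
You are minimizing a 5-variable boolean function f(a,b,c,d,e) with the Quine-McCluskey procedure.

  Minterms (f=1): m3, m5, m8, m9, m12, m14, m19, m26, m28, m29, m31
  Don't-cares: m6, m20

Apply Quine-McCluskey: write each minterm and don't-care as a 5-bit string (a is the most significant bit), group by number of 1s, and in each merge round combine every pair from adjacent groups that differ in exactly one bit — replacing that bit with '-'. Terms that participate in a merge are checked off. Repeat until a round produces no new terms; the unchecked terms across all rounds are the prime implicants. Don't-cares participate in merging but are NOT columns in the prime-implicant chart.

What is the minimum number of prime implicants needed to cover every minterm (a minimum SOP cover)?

size-2^0 implicants → 00011(✓)  00101  00110(✓)  01000(✓)  01001(✓)  01100(✓)  01110(✓)  10011(✓)  10100(✓)  11010  11100(✓)  11101(✓)  11111(✓)
size-2^1 implicants → -0011  -1100  0-110  01-00  0100-  011-0  1-100  111-1  1110-
Unchecked terms (primes): -0011, -1100, 0-110, 00101, 01-00, 0100-, 011-0, 1-100, 11010, 111-1, 1110-
Minterm coverage:
  m3 ⊆ -0011 [E]
  m5 ⊆ 00101 [E]
  m8 ⊆ 01-00,0100-
  m9 ⊆ 0100- [E]
  m12 ⊆ -1100,01-00,011-0
  m14 ⊆ 0-110,011-0
  m19 ⊆ -0011 [E]
  m26 ⊆ 11010 [E]
  m28 ⊆ -1100,1-100,1110-
  m29 ⊆ 111-1,1110-
  m31 ⊆ 111-1 [E]
E = {-0011, 00101, 0100-, 11010, 111-1}
Petrick residual → -1100, 0-110
Cover = b'c'de + bcd'e' + a'cde' + a'b'cd'e + a'bc'd' + abc'de' + abce  |cover|=7

7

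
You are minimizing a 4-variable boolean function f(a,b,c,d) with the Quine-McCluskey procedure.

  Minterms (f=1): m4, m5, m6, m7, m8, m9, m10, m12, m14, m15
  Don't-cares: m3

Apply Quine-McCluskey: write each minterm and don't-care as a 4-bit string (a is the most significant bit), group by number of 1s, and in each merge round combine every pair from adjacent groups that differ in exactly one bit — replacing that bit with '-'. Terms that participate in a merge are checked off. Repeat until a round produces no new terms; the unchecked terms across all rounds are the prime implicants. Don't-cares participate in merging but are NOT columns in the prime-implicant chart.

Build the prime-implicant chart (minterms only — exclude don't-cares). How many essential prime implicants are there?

size-2^0 implicants → 0011(✓)  0100(✓)  0101(✓)  0110(✓)  0111(✓)  1000(✓)  1001(✓)  1010(✓)  1100(✓)  1110(✓)  1111(✓)
size-2^1 implicants → -100(✓)  -110(✓)  -111(✓)  0-11  01-0(✓)  01-1(✓)  010-(✓)  011-(✓)  1-00(✓)  1-10(✓)  10-0(✓)  100-  11-0(✓)  111-(✓)
size-2^2 implicants → -1-0  -11-  01--  1--0
Unchecked terms (primes): -1-0, -11-, 0-11, 01--, 1--0, 100-
Minterm coverage:
  m4 ⊆ -1-0,01--
  m5 ⊆ 01-- [E]
  m6 ⊆ -1-0,-11-,01--
  m7 ⊆ -11-,0-11,01--
  m8 ⊆ 1--0,100-
  m9 ⊆ 100- [E]
  m10 ⊆ 1--0 [E]
  m12 ⊆ -1-0,1--0
  m14 ⊆ -1-0,-11-,1--0
  m15 ⊆ -11- [E]
E = {-11-, 01--, 1--0, 100-}

4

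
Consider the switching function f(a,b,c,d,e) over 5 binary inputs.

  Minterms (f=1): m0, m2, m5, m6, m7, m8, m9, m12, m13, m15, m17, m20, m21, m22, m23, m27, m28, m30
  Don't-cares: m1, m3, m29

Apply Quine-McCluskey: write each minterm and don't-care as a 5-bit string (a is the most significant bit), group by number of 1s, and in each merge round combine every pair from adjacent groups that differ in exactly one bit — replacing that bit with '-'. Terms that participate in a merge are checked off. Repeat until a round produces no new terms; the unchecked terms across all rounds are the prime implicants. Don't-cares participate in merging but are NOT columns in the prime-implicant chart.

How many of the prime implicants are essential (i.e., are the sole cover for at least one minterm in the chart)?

4

Round 0: 00000✓ 00001✓ 00010✓ 00011✓ 00101✓ 00110✓ 00111✓ 01000✓ 01001✓ 01100✓ 01101✓ 01111✓ 10001✓ 10100✓ 10101✓ 10110✓ 10111✓ 11011 11100✓ 11101✓ 11110✓
Round 1: -0001✓ -0101✓ -0110✓ -0111✓ -1100✓ -1101✓ 0-000✓ 0-001✓ 0-101✓ 0-111✓ 00-01✓ 00-10✓ 00-11✓ 000-0✓ 000-1✓ 0000-✓ 0001-✓ 001-1✓ 0011-✓ 01-00✓ 01-01✓ 0100-✓ 011-1✓ 0110-✓ 1-100✓ 1-101✓ 1-110✓ 10-01✓ 101-0✓ 101-1✓ 1010-✓ 1011-✓ 111-0✓ 1110-✓
Round 2: --101 -0-01 -01-1 -011- -110- 0--01 0-00- 0-1-1 00--1 00-1- 000-- 01-0- 1-1-0 1-10- 101--
PIs = {--101, -0-01, -01-1, -011-, -110-, 0--01, 0-00-, 0-1-1, 00--1, 00-1-, 000--, 01-0-, 1-1-0, 1-10-, 101--, 11011}
Coverage chart:
  m0: 0-00-,000--
  m2: 00-1-,000--
  m5: --101,-0-01,-01-1,0--01,0-1-1,00--1
  m6: -011-,00-1-
  m7: -01-1,-011-,0-1-1,00--1,00-1-
  m8: 0-00-,01-0-
  m9: 0--01,0-00-,01-0-
  m12: -110-,01-0-
  m13: --101,-110-,0--01,0-1-1,01-0-
  m15: 0-1-1 ←essential
  m17: -0-01 ←essential
  m20: 1-1-0,1-10-,101--
  m21: --101,-0-01,-01-1,1-10-,101--
  m22: -011-,1-1-0,101--
  m23: -01-1,-011-,101--
  m27: 11011 ←essential
  m28: -110-,1-1-0,1-10-
  m30: 1-1-0 ←essential
Essential: -0-01, 0-1-1, 1-1-0, 11011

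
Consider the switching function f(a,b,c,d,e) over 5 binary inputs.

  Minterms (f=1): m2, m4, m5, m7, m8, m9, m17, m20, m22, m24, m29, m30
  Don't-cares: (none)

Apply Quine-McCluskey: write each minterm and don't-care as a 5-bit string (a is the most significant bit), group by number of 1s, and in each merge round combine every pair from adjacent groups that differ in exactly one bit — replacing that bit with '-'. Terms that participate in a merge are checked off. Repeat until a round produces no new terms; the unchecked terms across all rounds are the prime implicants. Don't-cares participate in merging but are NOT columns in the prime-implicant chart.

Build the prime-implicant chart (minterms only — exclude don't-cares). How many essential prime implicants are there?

7

size-2^0 implicants → 00010  00100(✓)  00101(✓)  00111(✓)  01000(✓)  01001(✓)  10001  10100(✓)  10110(✓)  11000(✓)  11101  11110(✓)
size-2^1 implicants → -0100  -1000  001-1  0010-  0100-  1-110  101-0
Unchecked terms (primes): -0100, -1000, 00010, 001-1, 0010-, 0100-, 1-110, 10001, 101-0, 11101
Minterm coverage:
  m2 ⊆ 00010 [E]
  m4 ⊆ -0100,0010-
  m5 ⊆ 001-1,0010-
  m7 ⊆ 001-1 [E]
  m8 ⊆ -1000,0100-
  m9 ⊆ 0100- [E]
  m17 ⊆ 10001 [E]
  m20 ⊆ -0100,101-0
  m22 ⊆ 1-110,101-0
  m24 ⊆ -1000 [E]
  m29 ⊆ 11101 [E]
  m30 ⊆ 1-110 [E]
E = {-1000, 00010, 001-1, 0100-, 1-110, 10001, 11101}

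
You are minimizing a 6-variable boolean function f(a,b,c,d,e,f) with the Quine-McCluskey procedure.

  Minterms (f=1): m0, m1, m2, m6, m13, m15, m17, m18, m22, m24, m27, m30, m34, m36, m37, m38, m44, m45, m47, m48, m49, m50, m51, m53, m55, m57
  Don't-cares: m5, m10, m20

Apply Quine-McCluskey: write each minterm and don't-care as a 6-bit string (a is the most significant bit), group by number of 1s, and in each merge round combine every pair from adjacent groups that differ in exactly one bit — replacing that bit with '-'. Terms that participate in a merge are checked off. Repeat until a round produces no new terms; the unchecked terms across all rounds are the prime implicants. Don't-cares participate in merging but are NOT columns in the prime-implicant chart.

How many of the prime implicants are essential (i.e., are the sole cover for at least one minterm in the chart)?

[col 0] 000000*, 000001*, 000010*, 000101*, 000110*, 001010*, 001101*, 001111*, 010001*, 010010*, 010100*, 010110*, 011000, 011011, 011110*, 100010*, 100100*, 100101*, 100110*, 101100*, 101101*, 101111*, 110000*, 110001*, 110010*, 110011*, 110101*, 110111*, 111001*
[col 1] -00010*, -00101*, -00110*, -01101*, -01111*, -10001, -10010*, 0-0001, 0-0010*, 0-0110*, 00-010, 00-101*, 000-01, 000-10*, 0000-0, 00000-, 0011-1*, 01-110, 010-10*, 0101-0, 1-0010*, 1-0101, 10-100*, 10-101*, 100-10*, 1001-0, 10010-*, 1011-1*, 10110-*, 11-001, 110-01*, 110-11*, 1100-0*, 1100-1*, 11000-*, 11001-*, 1101-1*
[col 2] --0010, -0-101, -00-10, -011-1, 0-0-10, 10-10-, 110--1, 1100--
Prime implicants: --0010, -0-101, -00-10, -011-1, -10001, 0-0-10, 0-0001, 00-010, 000-01, 0000-0, 00000-, 01-110, 0101-0, 011000, 011011, 1-0101, 10-10-, 1001-0, 11-001, 110--1, 1100--
PI chart (minterm → PIs covering it):
  0 | 0000-0,00000-
  1 | 0-0001,000-01,00000-
  2 | --0010,-00-10,0-0-10,00-010,0000-0
  6 | -00-10,0-0-10
  13 | -0-101,-011-1
  15 | -011-1  (sole → essential)
  17 | -10001,0-0001
  18 | --0010,0-0-10
  22 | 0-0-10,01-110,0101-0
  24 | 011000  (sole → essential)
  27 | 011011  (sole → essential)
  30 | 01-110  (sole → essential)
  34 | --0010,-00-10
  36 | 10-10-,1001-0
  37 | -0-101,1-0101,10-10-
  38 | -00-10,1001-0
  44 | 10-10-  (sole → essential)
  45 | -0-101,-011-1,10-10-
  47 | -011-1  (sole → essential)
  48 | 1100--  (sole → essential)
  49 | -10001,11-001,110--1,1100--
  50 | --0010,1100--
  51 | 110--1,1100--
  53 | 1-0101,110--1
  55 | 110--1  (sole → essential)
  57 | 11-001  (sole → essential)
Essential prime implicants: -011-1, 01-110, 011000, 011011, 10-10-, 11-001, 110--1, 1100--

8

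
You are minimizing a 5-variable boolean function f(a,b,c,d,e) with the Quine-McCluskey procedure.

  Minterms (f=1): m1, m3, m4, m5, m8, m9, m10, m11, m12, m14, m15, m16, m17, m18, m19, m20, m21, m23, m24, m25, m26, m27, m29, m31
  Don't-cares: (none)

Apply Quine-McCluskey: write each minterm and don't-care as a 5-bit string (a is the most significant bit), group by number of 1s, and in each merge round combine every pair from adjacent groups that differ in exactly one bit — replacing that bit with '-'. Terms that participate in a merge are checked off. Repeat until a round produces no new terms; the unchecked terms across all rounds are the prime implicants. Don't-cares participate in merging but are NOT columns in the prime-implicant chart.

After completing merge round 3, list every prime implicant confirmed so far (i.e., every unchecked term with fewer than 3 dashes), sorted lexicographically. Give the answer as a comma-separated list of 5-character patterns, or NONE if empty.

-0-01, -010-, -1-11, 0-100, 01--0, 01-1-, 10-0-

[col 0] 00001*, 00011*, 00100*, 00101*, 01000*, 01001*, 01010*, 01011*, 01100*, 01110*, 01111*, 10000*, 10001*, 10010*, 10011*, 10100*, 10101*, 10111*, 11000*, 11001*, 11010*, 11011*, 11101*, 11111*
[col 1] -0001*, -0011*, -0100*, -0101*, -1000*, -1001*, -1010*, -1011*, -1111*, 0-001*, 0-011*, 0-100, 00-01*, 000-1*, 0010-*, 01-00*, 01-10*, 01-11*, 010-0*, 010-1*, 0100-*, 0101-*, 011-0*, 0111-*, 1-000*, 1-001*, 1-010*, 1-011*, 1-101*, 1-111*, 10-00*, 10-01*, 10-11*, 100-0*, 100-1*, 1000-*, 1001-*, 101-1*, 1010-*, 11-01*, 11-11*, 110-0*, 110-1*, 1100-*, 1101-*, 111-1*
[col 2] --001*, --011*, -0-01, -00-1*, -010-, -1-11, -10-0*, -10-1*, -100-*, -101-*, 0-0-1*, 01--0, 01-1-, 010--*, 1--01*, 1--11*, 1-0-0*, 1-0-1*, 1-00-*, 1-01-*, 1-1-1*, 10--1*, 10-0-, 100--*, 11--1*, 110--*
[col 3] --0-1, -10--, 1---1, 1-0--
Prime implicants: --0-1, -0-01, -010-, -1-11, -10--, 0-100, 01--0, 01-1-, 1---1, 1-0--, 10-0-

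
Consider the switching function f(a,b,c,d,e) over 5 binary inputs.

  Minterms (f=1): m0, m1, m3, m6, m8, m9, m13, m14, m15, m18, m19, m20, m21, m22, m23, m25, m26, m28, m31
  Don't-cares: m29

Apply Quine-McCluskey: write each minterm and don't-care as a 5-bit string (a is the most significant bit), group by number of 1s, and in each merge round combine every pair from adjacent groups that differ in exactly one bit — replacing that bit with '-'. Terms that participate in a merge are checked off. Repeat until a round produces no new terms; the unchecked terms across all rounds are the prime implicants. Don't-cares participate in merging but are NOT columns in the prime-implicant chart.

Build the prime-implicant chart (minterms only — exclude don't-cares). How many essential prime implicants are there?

[col 0] 00000*, 00001*, 00011*, 00110*, 01000*, 01001*, 01101*, 01110*, 01111*, 10010*, 10011*, 10100*, 10101*, 10110*, 10111*, 11001*, 11010*, 11100*, 11101*, 11111*
[col 1] -0011, -0110, -1001*, -1101*, -1111*, 0-000*, 0-001*, 0-110, 000-1, 0000-*, 01-01*, 0100-*, 011-1*, 0111-, 1-010, 1-100*, 1-101*, 1-111*, 10-10*, 10-11*, 1001-*, 101-0*, 101-1*, 1010-*, 1011-*, 11-01*, 111-1*, 1110-*
[col 2] -1-01, -11-1, 0-00-, 1-1-1, 1-10-, 10-1-, 101--
Prime implicants: -0011, -0110, -1-01, -11-1, 0-00-, 0-110, 000-1, 0111-, 1-010, 1-1-1, 1-10-, 10-1-, 101--
PI chart (minterm → PIs covering it):
  0 | 0-00-  (sole → essential)
  1 | 0-00-,000-1
  3 | -0011,000-1
  6 | -0110,0-110
  8 | 0-00-  (sole → essential)
  9 | -1-01,0-00-
  13 | -1-01,-11-1
  14 | 0-110,0111-
  15 | -11-1,0111-
  18 | 1-010,10-1-
  19 | -0011,10-1-
  20 | 1-10-,101--
  21 | 1-1-1,1-10-,101--
  22 | -0110,10-1-,101--
  23 | 1-1-1,10-1-,101--
  25 | -1-01  (sole → essential)
  26 | 1-010  (sole → essential)
  28 | 1-10-  (sole → essential)
  31 | -11-1,1-1-1
Essential prime implicants: -1-01, 0-00-, 1-010, 1-10-

4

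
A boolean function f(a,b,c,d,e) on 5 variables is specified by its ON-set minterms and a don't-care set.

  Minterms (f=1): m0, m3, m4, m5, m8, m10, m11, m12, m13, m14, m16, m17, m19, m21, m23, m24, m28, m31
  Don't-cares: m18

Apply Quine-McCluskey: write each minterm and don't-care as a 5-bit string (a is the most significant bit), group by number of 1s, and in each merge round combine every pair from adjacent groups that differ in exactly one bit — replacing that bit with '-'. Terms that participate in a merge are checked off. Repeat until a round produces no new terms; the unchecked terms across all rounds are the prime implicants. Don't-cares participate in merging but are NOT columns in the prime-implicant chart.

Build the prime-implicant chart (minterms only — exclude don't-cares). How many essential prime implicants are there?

[col 0] 00000*, 00011*, 00100*, 00101*, 01000*, 01010*, 01011*, 01100*, 01101*, 01110*, 10000*, 10001*, 10010*, 10011*, 10101*, 10111*, 11000*, 11100*, 11111*
[col 1] -0000*, -0011, -0101, -1000*, -1100*, 0-000*, 0-011, 0-100*, 0-101*, 00-00*, 0010-*, 01-00*, 01-10*, 010-0*, 0101-, 011-0*, 0110-*, 1-000*, 1-111, 10-01*, 10-11*, 100-0*, 100-1*, 1000-*, 1001-*, 101-1*, 11-00*
[col 2] --000, -1-00, 0--00, 0-10-, 01--0, 10--1, 100--
Prime implicants: --000, -0011, -0101, -1-00, 0--00, 0-011, 0-10-, 01--0, 0101-, 1-111, 10--1, 100--
PI chart (minterm → PIs covering it):
  0 | --000,0--00
  3 | -0011,0-011
  4 | 0--00,0-10-
  5 | -0101,0-10-
  8 | --000,-1-00,0--00,01--0
  10 | 01--0,0101-
  11 | 0-011,0101-
  12 | -1-00,0--00,0-10-,01--0
  13 | 0-10-  (sole → essential)
  14 | 01--0  (sole → essential)
  16 | --000,100--
  17 | 10--1,100--
  19 | -0011,10--1,100--
  21 | -0101,10--1
  23 | 1-111,10--1
  24 | --000,-1-00
  28 | -1-00  (sole → essential)
  31 | 1-111  (sole → essential)
Essential prime implicants: -1-00, 0-10-, 01--0, 1-111

4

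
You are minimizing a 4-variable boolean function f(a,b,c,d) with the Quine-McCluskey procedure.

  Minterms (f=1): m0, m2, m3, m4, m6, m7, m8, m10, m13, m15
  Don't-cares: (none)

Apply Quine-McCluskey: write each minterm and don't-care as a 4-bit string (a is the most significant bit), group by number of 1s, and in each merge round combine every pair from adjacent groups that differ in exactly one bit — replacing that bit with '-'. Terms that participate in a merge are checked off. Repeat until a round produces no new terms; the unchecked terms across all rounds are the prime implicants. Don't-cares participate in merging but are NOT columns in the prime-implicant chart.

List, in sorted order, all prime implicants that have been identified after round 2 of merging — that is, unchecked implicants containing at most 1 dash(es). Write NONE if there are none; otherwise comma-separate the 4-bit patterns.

-111, 11-1

[col 0] 0000*, 0010*, 0011*, 0100*, 0110*, 0111*, 1000*, 1010*, 1101*, 1111*
[col 1] -000*, -010*, -111, 0-00*, 0-10*, 0-11*, 00-0*, 001-*, 01-0*, 011-*, 10-0*, 11-1
[col 2] -0-0, 0--0, 0-1-
Prime implicants: -0-0, -111, 0--0, 0-1-, 11-1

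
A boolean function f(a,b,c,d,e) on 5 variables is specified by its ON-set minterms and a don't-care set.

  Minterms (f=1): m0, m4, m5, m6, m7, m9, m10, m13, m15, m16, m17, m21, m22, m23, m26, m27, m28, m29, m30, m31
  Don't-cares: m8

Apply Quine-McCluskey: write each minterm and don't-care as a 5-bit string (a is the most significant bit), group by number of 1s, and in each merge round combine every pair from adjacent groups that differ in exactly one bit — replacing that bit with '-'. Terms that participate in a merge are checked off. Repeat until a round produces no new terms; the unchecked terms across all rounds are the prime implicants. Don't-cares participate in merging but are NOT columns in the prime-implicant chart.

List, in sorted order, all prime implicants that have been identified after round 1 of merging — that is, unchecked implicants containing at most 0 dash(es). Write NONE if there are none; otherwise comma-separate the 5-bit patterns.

size-2^0 implicants → 00000(✓)  00100(✓)  00101(✓)  00110(✓)  00111(✓)  01000(✓)  01001(✓)  01010(✓)  01101(✓)  01111(✓)  10000(✓)  10001(✓)  10101(✓)  10110(✓)  10111(✓)  11010(✓)  11011(✓)  11100(✓)  11101(✓)  11110(✓)  11111(✓)
size-2^1 implicants → -0000  -0101(✓)  -0110(✓)  -0111(✓)  -1010  -1101(✓)  -1111(✓)  0-000  0-101(✓)  0-111(✓)  00-00  001-0(✓)  001-1(✓)  0010-(✓)  0011-(✓)  01-01  010-0  0100-  011-1(✓)  1-101(✓)  1-110(✓)  1-111(✓)  10-01  1000-  101-1(✓)  1011-(✓)  11-10(✓)  11-11(✓)  1101-(✓)  111-0(✓)  111-1(✓)  1110-(✓)  1111-(✓)
size-2^2 implicants → --101(✓)  --111(✓)  -01-1(✓)  -011-  -11-1(✓)  0-1-1(✓)  001--  1-1-1(✓)  1-11-  11-1-  111--
size-2^3 implicants → --1-1
Unchecked terms (primes): --1-1, -0000, -011-, -1010, 0-000, 00-00, 001--, 01-01, 010-0, 0100-, 1-11-, 10-01, 1000-, 11-1-, 111--

NONE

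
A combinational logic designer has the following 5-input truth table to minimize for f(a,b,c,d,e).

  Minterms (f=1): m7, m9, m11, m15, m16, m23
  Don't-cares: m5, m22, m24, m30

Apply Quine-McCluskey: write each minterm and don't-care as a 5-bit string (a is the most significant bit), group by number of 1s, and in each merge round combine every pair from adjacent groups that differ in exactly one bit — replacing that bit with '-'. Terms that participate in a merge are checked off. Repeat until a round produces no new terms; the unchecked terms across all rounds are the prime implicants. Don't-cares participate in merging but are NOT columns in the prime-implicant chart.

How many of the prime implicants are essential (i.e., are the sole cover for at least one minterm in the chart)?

2

Round 0: 00101✓ 00111✓ 01001✓ 01011✓ 01111✓ 10000✓ 10110✓ 10111✓ 11000✓ 11110✓
Round 1: -0111 0-111 001-1 01-11 010-1 1-000 1-110 1011-
PIs = {-0111, 0-111, 001-1, 01-11, 010-1, 1-000, 1-110, 1011-}
Coverage chart:
  m7: -0111,0-111,001-1
  m9: 010-1 ←essential
  m11: 01-11,010-1
  m15: 0-111,01-11
  m16: 1-000 ←essential
  m23: -0111,1011-
Essential: 010-1, 1-000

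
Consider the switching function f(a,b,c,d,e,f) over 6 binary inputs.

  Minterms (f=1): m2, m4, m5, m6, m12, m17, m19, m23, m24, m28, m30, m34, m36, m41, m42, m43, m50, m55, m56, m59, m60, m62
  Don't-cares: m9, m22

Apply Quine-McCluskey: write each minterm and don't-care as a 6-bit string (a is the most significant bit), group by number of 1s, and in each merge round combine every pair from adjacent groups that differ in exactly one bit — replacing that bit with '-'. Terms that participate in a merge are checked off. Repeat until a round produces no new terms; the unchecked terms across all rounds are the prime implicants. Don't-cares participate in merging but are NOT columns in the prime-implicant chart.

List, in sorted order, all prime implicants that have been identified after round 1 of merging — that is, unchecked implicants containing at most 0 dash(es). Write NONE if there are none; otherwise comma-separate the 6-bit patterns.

NONE

size-2^0 implicants → 000010(✓)  000100(✓)  000101(✓)  000110(✓)  001001(✓)  001100(✓)  010001(✓)  010011(✓)  010110(✓)  010111(✓)  011000(✓)  011100(✓)  011110(✓)  100010(✓)  100100(✓)  101001(✓)  101010(✓)  101011(✓)  110010(✓)  110111(✓)  111000(✓)  111011(✓)  111100(✓)  111110(✓)
size-2^1 implicants → -00010  -00100  -01001  -10111  -11000(✓)  -11100(✓)  -11110(✓)  0-0110  0-1100  00-100  000-10  0001-0  00010-  01-110  010-11  0100-1  01011-  011-00(✓)  0111-0(✓)  1-0010  1-1011  10-010  1010-1  10101-  111-00(✓)  1111-0(✓)
size-2^2 implicants → -11-00  -111-0
Unchecked terms (primes): -00010, -00100, -01001, -10111, -11-00, -111-0, 0-0110, 0-1100, 00-100, 000-10, 0001-0, 00010-, 01-110, 010-11, 0100-1, 01011-, 1-0010, 1-1011, 10-010, 1010-1, 10101-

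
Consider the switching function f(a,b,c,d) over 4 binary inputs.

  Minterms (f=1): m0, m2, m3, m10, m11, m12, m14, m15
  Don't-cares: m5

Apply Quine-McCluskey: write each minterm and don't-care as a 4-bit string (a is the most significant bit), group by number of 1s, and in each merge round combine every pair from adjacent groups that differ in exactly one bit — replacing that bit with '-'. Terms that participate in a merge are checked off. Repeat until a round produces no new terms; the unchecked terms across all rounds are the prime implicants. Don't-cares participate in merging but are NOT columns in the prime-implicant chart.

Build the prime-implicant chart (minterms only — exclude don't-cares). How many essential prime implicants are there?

4

size-2^0 implicants → 0000(✓)  0010(✓)  0011(✓)  0101  1010(✓)  1011(✓)  1100(✓)  1110(✓)  1111(✓)
size-2^1 implicants → -010(✓)  -011(✓)  00-0  001-(✓)  1-10(✓)  1-11(✓)  101-(✓)  11-0  111-(✓)
size-2^2 implicants → -01-  1-1-
Unchecked terms (primes): -01-, 00-0, 0101, 1-1-, 11-0
Minterm coverage:
  m0 ⊆ 00-0 [E]
  m2 ⊆ -01-,00-0
  m3 ⊆ -01- [E]
  m10 ⊆ -01-,1-1-
  m11 ⊆ -01-,1-1-
  m12 ⊆ 11-0 [E]
  m14 ⊆ 1-1-,11-0
  m15 ⊆ 1-1- [E]
E = {-01-, 00-0, 1-1-, 11-0}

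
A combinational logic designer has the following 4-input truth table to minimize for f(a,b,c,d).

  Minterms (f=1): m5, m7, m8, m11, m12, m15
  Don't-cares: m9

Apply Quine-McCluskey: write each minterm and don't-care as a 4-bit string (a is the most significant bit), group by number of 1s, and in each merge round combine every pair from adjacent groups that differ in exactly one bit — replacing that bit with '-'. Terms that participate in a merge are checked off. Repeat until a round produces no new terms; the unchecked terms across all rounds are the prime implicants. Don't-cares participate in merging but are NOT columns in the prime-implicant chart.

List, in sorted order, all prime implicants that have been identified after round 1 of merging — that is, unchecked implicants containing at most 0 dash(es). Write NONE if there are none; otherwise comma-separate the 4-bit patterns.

[col 0] 0101*, 0111*, 1000*, 1001*, 1011*, 1100*, 1111*
[col 1] -111, 01-1, 1-00, 1-11, 10-1, 100-
Prime implicants: -111, 01-1, 1-00, 1-11, 10-1, 100-

NONE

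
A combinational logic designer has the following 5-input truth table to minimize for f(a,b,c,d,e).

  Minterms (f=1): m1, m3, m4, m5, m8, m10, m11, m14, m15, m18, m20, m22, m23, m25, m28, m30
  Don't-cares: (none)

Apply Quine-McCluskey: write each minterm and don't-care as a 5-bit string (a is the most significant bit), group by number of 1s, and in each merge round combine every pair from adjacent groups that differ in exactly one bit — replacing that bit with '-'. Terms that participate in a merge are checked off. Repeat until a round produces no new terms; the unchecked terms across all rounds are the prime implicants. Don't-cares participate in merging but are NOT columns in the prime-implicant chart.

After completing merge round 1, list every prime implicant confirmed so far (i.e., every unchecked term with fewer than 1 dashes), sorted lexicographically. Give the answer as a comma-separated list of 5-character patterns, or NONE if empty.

size-2^0 implicants → 00001(✓)  00011(✓)  00100(✓)  00101(✓)  01000(✓)  01010(✓)  01011(✓)  01110(✓)  01111(✓)  10010(✓)  10100(✓)  10110(✓)  10111(✓)  11001  11100(✓)  11110(✓)
size-2^1 implicants → -0100  -1110  0-011  00-01  000-1  0010-  01-10(✓)  01-11(✓)  010-0  0101-(✓)  0111-(✓)  1-100(✓)  1-110(✓)  10-10  101-0(✓)  1011-  111-0(✓)
size-2^2 implicants → 01-1-  1-1-0
Unchecked terms (primes): -0100, -1110, 0-011, 00-01, 000-1, 0010-, 01-1-, 010-0, 1-1-0, 10-10, 1011-, 11001

11001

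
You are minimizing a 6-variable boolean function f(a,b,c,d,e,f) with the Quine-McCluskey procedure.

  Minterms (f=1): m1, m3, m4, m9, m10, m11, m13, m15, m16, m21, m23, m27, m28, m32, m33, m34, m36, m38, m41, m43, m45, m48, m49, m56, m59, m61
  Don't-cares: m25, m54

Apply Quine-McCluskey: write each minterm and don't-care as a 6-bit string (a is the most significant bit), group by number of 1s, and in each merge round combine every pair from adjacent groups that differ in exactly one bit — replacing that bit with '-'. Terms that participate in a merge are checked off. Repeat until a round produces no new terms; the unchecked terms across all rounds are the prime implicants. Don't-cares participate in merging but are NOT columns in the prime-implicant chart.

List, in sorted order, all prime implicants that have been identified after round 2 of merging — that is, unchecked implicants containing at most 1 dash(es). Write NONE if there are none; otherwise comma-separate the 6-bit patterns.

[col 0] 000001*, 000011*, 000100*, 001001*, 001010*, 001011*, 001101*, 001111*, 010000*, 010101*, 010111*, 011001*, 011011*, 011100, 100000*, 100001*, 100010*, 100100*, 100110*, 101001*, 101011*, 101101*, 110000*, 110001*, 110110*, 111000*, 111011*, 111101*
[col 1] -00001*, -00100, -01001*, -01011*, -01101*, -10000, -11011*, 0-1001*, 0-1011*, 00-001*, 00-011*, 0000-1*, 001-01*, 001-11*, 0010-1*, 00101-, 0011-1*, 0101-1, 0110-1*, 1-0000*, 1-0001*, 1-0110, 1-1011*, 1-1101, 10-001*, 100-00*, 100-10*, 1000-0*, 10000-*, 1001-0*, 101-01*, 1010-1*, 11-000, 11000-*
[col 2] --1011, -0-001, -01-01, -010-1, 0-10-1, 00-0-1, 001--1, 1-000-, 100--0
Prime implicants: --1011, -0-001, -00100, -01-01, -010-1, -10000, 0-10-1, 00-0-1, 001--1, 00101-, 0101-1, 011100, 1-000-, 1-0110, 1-1101, 100--0, 11-000

-00100, -10000, 00101-, 0101-1, 011100, 1-0110, 1-1101, 11-000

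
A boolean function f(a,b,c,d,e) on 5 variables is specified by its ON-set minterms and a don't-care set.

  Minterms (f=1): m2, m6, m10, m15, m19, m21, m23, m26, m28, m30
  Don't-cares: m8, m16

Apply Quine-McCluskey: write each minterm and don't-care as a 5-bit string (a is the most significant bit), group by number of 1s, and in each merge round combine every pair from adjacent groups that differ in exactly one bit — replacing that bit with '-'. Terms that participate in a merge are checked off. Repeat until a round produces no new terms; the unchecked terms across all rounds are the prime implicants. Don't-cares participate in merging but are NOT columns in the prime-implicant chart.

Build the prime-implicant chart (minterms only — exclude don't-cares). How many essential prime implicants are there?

5

[col 0] 00010*, 00110*, 01000*, 01010*, 01111, 10000, 10011*, 10101*, 10111*, 11010*, 11100*, 11110*
[col 1] -1010, 0-010, 00-10, 010-0, 10-11, 101-1, 11-10, 111-0
Prime implicants: -1010, 0-010, 00-10, 010-0, 01111, 10-11, 10000, 101-1, 11-10, 111-0
PI chart (minterm → PIs covering it):
  2 | 0-010,00-10
  6 | 00-10  (sole → essential)
  10 | -1010,0-010,010-0
  15 | 01111  (sole → essential)
  19 | 10-11  (sole → essential)
  21 | 101-1  (sole → essential)
  23 | 10-11,101-1
  26 | -1010,11-10
  28 | 111-0  (sole → essential)
  30 | 11-10,111-0
Essential prime implicants: 00-10, 01111, 10-11, 101-1, 111-0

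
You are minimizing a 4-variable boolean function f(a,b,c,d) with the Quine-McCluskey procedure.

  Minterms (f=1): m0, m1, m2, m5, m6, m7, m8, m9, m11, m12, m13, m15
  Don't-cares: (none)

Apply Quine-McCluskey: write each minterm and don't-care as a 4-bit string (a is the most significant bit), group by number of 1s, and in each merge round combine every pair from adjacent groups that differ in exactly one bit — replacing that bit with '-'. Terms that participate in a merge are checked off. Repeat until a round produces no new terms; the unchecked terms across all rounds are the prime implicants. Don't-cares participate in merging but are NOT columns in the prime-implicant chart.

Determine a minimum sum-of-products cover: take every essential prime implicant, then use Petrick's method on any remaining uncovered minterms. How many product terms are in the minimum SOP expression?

5

Round 0: 0000✓ 0001✓ 0010✓ 0101✓ 0110✓ 0111✓ 1000✓ 1001✓ 1011✓ 1100✓ 1101✓ 1111✓
Round 1: -000✓ -001✓ -101✓ -111✓ 0-01✓ 0-10 00-0 000-✓ 01-1✓ 011- 1-00✓ 1-01✓ 1-11✓ 10-1✓ 100-✓ 11-1✓ 110-✓
Round 2: --01 -00- -1-1 1--1 1-0-
PIs = {--01, -00-, -1-1, 0-10, 00-0, 011-, 1--1, 1-0-}
Coverage chart:
  m0: -00-,00-0
  m1: --01,-00-
  m2: 0-10,00-0
  m5: --01,-1-1
  m6: 0-10,011-
  m7: -1-1,011-
  m8: -00-,1-0-
  m9: --01,-00-,1--1,1-0-
  m11: 1--1 ←essential
  m12: 1-0- ←essential
  m13: --01,-1-1,1--1,1-0-
  m15: -1-1,1--1
Essential: 1--1, 1-0-
Petrick residual → --01, 00-0, 011-
Min cover (5 terms): c'd + a'b'd' + a'bc + ad + ac'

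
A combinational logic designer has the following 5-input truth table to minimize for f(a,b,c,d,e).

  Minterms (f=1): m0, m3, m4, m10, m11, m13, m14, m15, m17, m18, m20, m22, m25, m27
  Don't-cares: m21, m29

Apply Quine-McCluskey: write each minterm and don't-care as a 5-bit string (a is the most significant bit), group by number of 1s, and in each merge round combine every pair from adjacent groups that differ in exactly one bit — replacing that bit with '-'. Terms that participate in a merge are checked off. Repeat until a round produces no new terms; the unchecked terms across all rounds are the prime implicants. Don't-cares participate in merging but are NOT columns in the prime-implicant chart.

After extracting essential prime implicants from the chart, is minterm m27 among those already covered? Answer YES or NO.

NO

size-2^0 implicants → 00000(✓)  00011(✓)  00100(✓)  01010(✓)  01011(✓)  01101(✓)  01110(✓)  01111(✓)  10001(✓)  10010(✓)  10100(✓)  10101(✓)  10110(✓)  11001(✓)  11011(✓)  11101(✓)
size-2^1 implicants → -0100  -1011  -1101  0-011  00-00  01-10(✓)  01-11(✓)  0101-(✓)  011-1  0111-(✓)  1-001(✓)  1-101(✓)  10-01(✓)  10-10  101-0  1010-  11-01(✓)  110-1
size-2^2 implicants → 01-1-  1--01
Unchecked terms (primes): -0100, -1011, -1101, 0-011, 00-00, 01-1-, 011-1, 1--01, 10-10, 101-0, 1010-, 110-1
Minterm coverage:
  m0 ⊆ 00-00 [E]
  m3 ⊆ 0-011 [E]
  m4 ⊆ -0100,00-00
  m10 ⊆ 01-1- [E]
  m11 ⊆ -1011,0-011,01-1-
  m13 ⊆ -1101,011-1
  m14 ⊆ 01-1- [E]
  m15 ⊆ 01-1-,011-1
  m17 ⊆ 1--01 [E]
  m18 ⊆ 10-10 [E]
  m20 ⊆ -0100,101-0,1010-
  m22 ⊆ 10-10,101-0
  m25 ⊆ 1--01,110-1
  m27 ⊆ -1011,110-1
E = {0-011, 00-00, 01-1-, 1--01, 10-10}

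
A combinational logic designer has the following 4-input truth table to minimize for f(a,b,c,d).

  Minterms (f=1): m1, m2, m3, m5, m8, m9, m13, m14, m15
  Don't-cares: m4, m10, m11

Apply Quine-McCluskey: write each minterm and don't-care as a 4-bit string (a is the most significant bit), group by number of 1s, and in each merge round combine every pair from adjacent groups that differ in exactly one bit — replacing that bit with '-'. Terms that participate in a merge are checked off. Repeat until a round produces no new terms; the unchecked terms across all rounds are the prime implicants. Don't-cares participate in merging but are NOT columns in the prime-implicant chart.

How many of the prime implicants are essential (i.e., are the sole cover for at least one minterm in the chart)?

3

Round 0: 0001✓ 0010✓ 0011✓ 0100✓ 0101✓ 1000✓ 1001✓ 1010✓ 1011✓ 1101✓ 1110✓ 1111✓
Round 1: -001✓ -010✓ -011✓ -101✓ 0-01✓ 00-1✓ 001-✓ 010- 1-01✓ 1-10✓ 1-11✓ 10-0✓ 10-1✓ 100-✓ 101-✓ 11-1✓ 111-✓
Round 2: --01 -0-1 -01- 1--1 1-1- 10--
PIs = {--01, -0-1, -01-, 010-, 1--1, 1-1-, 10--}
Coverage chart:
  m1: --01,-0-1
  m2: -01- ←essential
  m3: -0-1,-01-
  m5: --01,010-
  m8: 10-- ←essential
  m9: --01,-0-1,1--1,10--
  m13: --01,1--1
  m14: 1-1- ←essential
  m15: 1--1,1-1-
Essential: -01-, 1-1-, 10--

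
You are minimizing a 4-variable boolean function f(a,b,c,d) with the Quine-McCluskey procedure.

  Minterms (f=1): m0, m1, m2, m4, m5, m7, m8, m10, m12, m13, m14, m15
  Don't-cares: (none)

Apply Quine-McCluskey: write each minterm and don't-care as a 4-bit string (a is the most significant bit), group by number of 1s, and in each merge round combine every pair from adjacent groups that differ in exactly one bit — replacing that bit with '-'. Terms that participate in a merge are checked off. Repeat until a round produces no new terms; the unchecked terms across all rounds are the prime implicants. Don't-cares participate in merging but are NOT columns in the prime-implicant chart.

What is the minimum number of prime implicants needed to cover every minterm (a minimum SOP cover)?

4

[col 0] 0000*, 0001*, 0010*, 0100*, 0101*, 0111*, 1000*, 1010*, 1100*, 1101*, 1110*, 1111*
[col 1] -000*, -010*, -100*, -101*, -111*, 0-00*, 0-01*, 00-0*, 000-*, 01-1*, 010-*, 1-00*, 1-10*, 10-0*, 11-0*, 11-1*, 110-*, 111-*
[col 2] --00, -0-0, -1-1, -10-, 0-0-, 1--0, 11--
Prime implicants: --00, -0-0, -1-1, -10-, 0-0-, 1--0, 11--
PI chart (minterm → PIs covering it):
  0 | --00,-0-0,0-0-
  1 | 0-0-  (sole → essential)
  2 | -0-0  (sole → essential)
  4 | --00,-10-,0-0-
  5 | -1-1,-10-,0-0-
  7 | -1-1  (sole → essential)
  8 | --00,-0-0,1--0
  10 | -0-0,1--0
  12 | --00,-10-,1--0,11--
  13 | -1-1,-10-,11--
  14 | 1--0,11--
  15 | -1-1,11--
Essential prime implicants: -0-0, -1-1, 0-0-
Petrick residual → 1--0
Minimum SOP uses 4 PIs: b'd' + bd + a'c' + ad'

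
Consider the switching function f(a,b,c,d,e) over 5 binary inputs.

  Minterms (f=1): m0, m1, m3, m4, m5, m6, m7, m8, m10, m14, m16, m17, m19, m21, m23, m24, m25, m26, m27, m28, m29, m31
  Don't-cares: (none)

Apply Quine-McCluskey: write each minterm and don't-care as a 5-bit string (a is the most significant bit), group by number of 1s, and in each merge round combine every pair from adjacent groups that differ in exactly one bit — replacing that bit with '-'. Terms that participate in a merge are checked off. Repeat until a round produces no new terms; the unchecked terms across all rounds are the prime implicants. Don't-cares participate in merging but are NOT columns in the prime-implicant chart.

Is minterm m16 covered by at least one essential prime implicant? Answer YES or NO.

size-2^0 implicants → 00000(✓)  00001(✓)  00011(✓)  00100(✓)  00101(✓)  00110(✓)  00111(✓)  01000(✓)  01010(✓)  01110(✓)  10000(✓)  10001(✓)  10011(✓)  10101(✓)  10111(✓)  11000(✓)  11001(✓)  11010(✓)  11011(✓)  11100(✓)  11101(✓)  11111(✓)
size-2^1 implicants → -0000(✓)  -0001(✓)  -0011(✓)  -0101(✓)  -0111(✓)  -1000(✓)  -1010(✓)  0-000(✓)  0-110  00-00(✓)  00-01(✓)  00-11(✓)  000-1(✓)  0000-(✓)  001-0(✓)  001-1(✓)  0010-(✓)  0011-(✓)  01-10  010-0(✓)  1-000(✓)  1-001(✓)  1-011(✓)  1-101(✓)  1-111(✓)  10-01(✓)  10-11(✓)  100-1(✓)  1000-(✓)  101-1(✓)  11-00(✓)  11-01(✓)  11-11(✓)  110-0(✓)  110-1(✓)  1100-(✓)  1101-(✓)  111-1(✓)  1110-(✓)
size-2^2 implicants → --000  -0-01(✓)  -0-11(✓)  -00-1(✓)  -000-  -01-1(✓)  -10-0  00--1(✓)  00-0-  001--  1--01(✓)  1--11(✓)  1-0-1(✓)  1-00-  1-1-1(✓)  10--1(✓)  11--1(✓)  11-0-  110--
size-2^3 implicants → -0--1  1---1
Unchecked terms (primes): --000, -0--1, -000-, -10-0, 0-110, 00-0-, 001--, 01-10, 1---1, 1-00-, 11-0-, 110--
Minterm coverage:
  m0 ⊆ --000,-000-,00-0-
  m1 ⊆ -0--1,-000-,00-0-
  m3 ⊆ -0--1 [E]
  m4 ⊆ 00-0-,001--
  m5 ⊆ -0--1,00-0-,001--
  m6 ⊆ 0-110,001--
  m7 ⊆ -0--1,001--
  m8 ⊆ --000,-10-0
  m10 ⊆ -10-0,01-10
  m14 ⊆ 0-110,01-10
  m16 ⊆ --000,-000-,1-00-
  m17 ⊆ -0--1,-000-,1---1,1-00-
  m19 ⊆ -0--1,1---1
  m21 ⊆ -0--1,1---1
  m23 ⊆ -0--1,1---1
  m24 ⊆ --000,-10-0,1-00-,11-0-,110--
  m25 ⊆ 1---1,1-00-,11-0-,110--
  m26 ⊆ -10-0,110--
  m27 ⊆ 1---1,110--
  m28 ⊆ 11-0- [E]
  m29 ⊆ 1---1,11-0-
  m31 ⊆ 1---1 [E]
E = {-0--1, 1---1, 11-0-}

NO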